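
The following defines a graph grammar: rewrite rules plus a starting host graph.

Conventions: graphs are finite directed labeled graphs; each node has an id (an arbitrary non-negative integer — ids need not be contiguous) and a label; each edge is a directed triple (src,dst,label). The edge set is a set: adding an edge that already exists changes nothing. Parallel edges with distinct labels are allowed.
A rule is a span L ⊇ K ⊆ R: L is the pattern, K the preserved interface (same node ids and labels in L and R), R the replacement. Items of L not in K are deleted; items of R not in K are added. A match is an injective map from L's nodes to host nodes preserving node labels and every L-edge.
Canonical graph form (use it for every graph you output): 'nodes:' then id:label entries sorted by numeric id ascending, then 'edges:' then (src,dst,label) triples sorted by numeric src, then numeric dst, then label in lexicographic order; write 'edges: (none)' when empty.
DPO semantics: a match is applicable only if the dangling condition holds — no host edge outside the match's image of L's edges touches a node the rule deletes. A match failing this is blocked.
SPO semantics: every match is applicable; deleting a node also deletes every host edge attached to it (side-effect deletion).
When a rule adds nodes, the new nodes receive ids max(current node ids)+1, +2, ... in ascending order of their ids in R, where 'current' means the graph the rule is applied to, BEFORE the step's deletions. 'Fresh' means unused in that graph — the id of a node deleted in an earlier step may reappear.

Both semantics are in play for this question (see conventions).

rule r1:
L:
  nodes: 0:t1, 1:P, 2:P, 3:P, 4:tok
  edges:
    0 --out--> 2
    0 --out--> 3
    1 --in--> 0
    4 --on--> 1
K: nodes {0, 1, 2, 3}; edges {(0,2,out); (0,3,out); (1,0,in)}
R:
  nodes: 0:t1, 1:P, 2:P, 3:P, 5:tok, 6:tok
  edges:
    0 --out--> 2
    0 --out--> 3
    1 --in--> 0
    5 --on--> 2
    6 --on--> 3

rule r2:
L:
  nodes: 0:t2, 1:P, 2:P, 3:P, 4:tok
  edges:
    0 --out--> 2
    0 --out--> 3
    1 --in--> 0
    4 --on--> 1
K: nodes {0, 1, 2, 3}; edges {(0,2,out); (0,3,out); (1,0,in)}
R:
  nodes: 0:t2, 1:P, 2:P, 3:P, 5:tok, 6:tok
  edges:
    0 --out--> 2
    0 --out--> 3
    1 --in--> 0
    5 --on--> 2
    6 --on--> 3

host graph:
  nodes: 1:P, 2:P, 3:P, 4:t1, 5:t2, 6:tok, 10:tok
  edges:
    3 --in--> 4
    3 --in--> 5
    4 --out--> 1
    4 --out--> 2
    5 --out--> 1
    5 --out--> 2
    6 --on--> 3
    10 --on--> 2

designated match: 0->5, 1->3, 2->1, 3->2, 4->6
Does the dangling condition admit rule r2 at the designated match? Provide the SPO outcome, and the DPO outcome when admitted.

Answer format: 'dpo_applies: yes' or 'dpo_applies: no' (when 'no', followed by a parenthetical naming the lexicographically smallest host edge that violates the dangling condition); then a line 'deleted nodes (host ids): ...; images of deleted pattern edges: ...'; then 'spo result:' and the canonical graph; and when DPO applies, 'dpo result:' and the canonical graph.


dpo_applies: yes
deleted nodes (host ids): 6; images of deleted pattern edges: (6,3,on)
spo result:
nodes: 1:P, 2:P, 3:P, 4:t1, 5:t2, 10:tok, 11:tok, 12:tok
edges: (3,4,in); (3,5,in); (4,1,out); (4,2,out); (5,1,out); (5,2,out); (10,2,on); (11,1,on); (12,2,on)
dpo result:
nodes: 1:P, 2:P, 3:P, 4:t1, 5:t2, 10:tok, 11:tok, 12:tok
edges: (3,4,in); (3,5,in); (4,1,out); (4,2,out); (5,1,out); (5,2,out); (10,2,on); (11,1,on); (12,2,on)


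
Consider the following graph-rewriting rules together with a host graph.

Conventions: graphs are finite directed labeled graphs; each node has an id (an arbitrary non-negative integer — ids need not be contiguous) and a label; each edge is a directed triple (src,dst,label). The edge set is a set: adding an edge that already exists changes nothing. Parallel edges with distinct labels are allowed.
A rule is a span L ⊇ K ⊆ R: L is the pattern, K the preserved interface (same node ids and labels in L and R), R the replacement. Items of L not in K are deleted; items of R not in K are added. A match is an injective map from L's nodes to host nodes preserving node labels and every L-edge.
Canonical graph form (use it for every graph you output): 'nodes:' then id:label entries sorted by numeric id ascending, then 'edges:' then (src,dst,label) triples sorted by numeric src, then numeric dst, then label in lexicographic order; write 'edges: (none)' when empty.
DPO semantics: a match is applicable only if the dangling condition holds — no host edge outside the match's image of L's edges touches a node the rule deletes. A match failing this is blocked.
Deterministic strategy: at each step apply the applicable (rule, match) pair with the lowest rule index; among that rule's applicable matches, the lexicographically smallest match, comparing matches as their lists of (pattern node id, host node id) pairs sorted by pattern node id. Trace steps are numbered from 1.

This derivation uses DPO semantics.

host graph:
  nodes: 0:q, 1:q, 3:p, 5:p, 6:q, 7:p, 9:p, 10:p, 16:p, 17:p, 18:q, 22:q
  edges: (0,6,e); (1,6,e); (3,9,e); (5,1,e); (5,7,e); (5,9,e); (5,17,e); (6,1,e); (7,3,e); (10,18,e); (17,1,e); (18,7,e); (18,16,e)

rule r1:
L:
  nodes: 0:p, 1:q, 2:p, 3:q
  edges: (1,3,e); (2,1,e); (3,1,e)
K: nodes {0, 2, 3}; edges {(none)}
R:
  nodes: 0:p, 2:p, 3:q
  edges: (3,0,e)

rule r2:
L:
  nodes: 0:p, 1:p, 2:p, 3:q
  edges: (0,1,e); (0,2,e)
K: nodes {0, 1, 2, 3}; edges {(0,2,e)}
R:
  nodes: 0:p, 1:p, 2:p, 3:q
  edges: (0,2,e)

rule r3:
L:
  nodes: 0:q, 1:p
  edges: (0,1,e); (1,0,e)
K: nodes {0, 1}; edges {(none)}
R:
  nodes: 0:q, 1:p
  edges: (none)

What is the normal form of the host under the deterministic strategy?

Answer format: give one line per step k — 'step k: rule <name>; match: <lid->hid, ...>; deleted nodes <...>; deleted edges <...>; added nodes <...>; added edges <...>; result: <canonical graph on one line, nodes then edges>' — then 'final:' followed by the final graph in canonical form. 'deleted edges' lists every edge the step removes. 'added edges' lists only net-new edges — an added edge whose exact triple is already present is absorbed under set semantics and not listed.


step 1: rule r2; match: 0->5, 1->7, 2->9, 3->0; deleted nodes (none); deleted edges (5,7,e); added nodes (none); added edges (none); result: nodes: 0:q, 1:q, 3:p, 5:p, 6:q, 7:p, 9:p, 10:p, 16:p, 17:p, 18:q, 22:q edges: (0,6,e); (1,6,e); (3,9,e); (5,1,e); (5,9,e); (5,17,e); (6,1,e); (7,3,e); (10,18,e); (17,1,e); (18,7,e); (18,16,e)
step 2: rule r2; match: 0->5, 1->9, 2->17, 3->0; deleted nodes (none); deleted edges (5,9,e); added nodes (none); added edges (none); result: nodes: 0:q, 1:q, 3:p, 5:p, 6:q, 7:p, 9:p, 10:p, 16:p, 17:p, 18:q, 22:q edges: (0,6,e); (1,6,e); (3,9,e); (5,1,e); (5,17,e); (6,1,e); (7,3,e); (10,18,e); (17,1,e); (18,7,e); (18,16,e)
final:
nodes: 0:q, 1:q, 3:p, 5:p, 6:q, 7:p, 9:p, 10:p, 16:p, 17:p, 18:q, 22:q
edges: (0,6,e); (1,6,e); (3,9,e); (5,1,e); (5,17,e); (6,1,e); (7,3,e); (10,18,e); (17,1,e); (18,7,e); (18,16,e)


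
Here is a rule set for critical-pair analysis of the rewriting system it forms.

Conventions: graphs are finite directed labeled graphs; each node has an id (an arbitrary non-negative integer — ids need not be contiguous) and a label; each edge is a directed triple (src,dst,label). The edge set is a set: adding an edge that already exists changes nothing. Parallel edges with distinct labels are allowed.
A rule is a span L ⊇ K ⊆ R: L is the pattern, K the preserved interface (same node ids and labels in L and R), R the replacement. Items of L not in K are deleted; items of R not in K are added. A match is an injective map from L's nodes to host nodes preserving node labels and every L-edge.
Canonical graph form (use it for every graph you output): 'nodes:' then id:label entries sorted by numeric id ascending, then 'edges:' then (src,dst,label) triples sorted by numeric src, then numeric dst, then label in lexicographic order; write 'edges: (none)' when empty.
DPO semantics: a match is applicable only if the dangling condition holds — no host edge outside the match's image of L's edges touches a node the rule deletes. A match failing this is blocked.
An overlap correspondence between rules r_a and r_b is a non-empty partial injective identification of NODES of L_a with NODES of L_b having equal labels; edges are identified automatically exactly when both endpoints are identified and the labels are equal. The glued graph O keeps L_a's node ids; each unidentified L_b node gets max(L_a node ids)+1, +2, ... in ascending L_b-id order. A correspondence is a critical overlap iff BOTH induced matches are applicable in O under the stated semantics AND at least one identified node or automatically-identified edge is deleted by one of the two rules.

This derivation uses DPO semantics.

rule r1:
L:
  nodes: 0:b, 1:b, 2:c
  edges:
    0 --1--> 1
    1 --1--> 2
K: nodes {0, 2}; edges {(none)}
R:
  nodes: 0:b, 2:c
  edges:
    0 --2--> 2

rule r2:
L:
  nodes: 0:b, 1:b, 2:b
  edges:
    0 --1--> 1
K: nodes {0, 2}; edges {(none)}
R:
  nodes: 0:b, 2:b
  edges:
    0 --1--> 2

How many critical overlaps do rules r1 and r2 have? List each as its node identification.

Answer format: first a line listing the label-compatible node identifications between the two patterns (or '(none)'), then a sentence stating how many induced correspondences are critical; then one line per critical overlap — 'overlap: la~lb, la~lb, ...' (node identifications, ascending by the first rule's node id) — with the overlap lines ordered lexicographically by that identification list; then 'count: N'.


label-compatible node identifications between L(r1) and L(r2): 0~0, 0~1, 0~2, 1~0, 1~1, 1~2
2 of the induced correspondences are critical overlaps of r1 and r2.
overlap: 0~0, 1~2
overlap: 1~2
count: 2


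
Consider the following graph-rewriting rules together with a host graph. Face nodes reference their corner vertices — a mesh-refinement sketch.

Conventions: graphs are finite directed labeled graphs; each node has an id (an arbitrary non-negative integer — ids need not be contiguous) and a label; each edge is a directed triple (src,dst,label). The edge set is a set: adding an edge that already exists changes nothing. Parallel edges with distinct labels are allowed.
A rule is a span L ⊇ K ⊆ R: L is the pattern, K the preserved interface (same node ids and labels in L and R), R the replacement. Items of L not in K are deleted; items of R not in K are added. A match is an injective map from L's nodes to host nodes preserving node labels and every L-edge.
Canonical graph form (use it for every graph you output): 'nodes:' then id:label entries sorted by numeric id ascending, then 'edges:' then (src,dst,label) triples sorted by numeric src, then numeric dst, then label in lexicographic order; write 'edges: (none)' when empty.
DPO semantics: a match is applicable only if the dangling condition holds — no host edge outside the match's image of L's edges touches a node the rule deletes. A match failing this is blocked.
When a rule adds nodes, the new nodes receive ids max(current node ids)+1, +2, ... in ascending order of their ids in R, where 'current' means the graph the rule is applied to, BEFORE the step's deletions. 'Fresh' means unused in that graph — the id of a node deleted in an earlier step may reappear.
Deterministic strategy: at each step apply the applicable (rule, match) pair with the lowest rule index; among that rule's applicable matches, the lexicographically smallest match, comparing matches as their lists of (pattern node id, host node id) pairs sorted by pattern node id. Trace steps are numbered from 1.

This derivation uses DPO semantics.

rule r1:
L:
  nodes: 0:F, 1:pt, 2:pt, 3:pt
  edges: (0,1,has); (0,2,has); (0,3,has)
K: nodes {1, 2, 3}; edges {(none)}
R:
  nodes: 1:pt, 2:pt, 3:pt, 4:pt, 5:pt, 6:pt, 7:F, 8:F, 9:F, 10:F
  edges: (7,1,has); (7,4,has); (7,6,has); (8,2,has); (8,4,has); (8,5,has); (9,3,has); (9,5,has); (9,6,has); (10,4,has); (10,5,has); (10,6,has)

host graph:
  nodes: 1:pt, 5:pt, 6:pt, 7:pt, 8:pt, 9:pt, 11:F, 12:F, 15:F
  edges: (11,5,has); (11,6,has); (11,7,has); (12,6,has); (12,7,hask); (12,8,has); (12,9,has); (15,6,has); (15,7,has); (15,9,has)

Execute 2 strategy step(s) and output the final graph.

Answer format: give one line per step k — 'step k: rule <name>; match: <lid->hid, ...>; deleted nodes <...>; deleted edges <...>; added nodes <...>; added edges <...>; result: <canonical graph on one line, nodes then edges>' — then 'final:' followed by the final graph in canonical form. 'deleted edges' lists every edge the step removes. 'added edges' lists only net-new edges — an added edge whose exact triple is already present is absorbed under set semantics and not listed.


step 1: rule r1; match: 0->11, 1->5, 2->6, 3->7; deleted nodes 11; deleted edges (11,5,has); (11,6,has); (11,7,has); added nodes 16, 17, 18, 19, 20, 21, 22; added edges (19,5,has); (19,16,has); (19,18,has); (20,6,has); (20,16,has); (20,17,has); (21,7,has); (21,17,has); (21,18,has); (22,16,has); (22,17,has); (22,18,has); result: nodes: 1:pt, 5:pt, 6:pt, 7:pt, 8:pt, 9:pt, 12:F, 15:F, 16:pt, 17:pt, 18:pt, 19:F, 20:F, 21:F, 22:F edges: (12,6,has); (12,7,hask); (12,8,has); (12,9,has); (15,6,has); (15,7,has); (15,9,has); (19,5,has); (19,16,has); (19,18,has); (20,6,has); (20,16,has); (20,17,has); (21,7,has); (21,17,has); (21,18,has); (22,16,has); (22,17,has); (22,18,has)
step 2: rule r1; match: 0->15, 1->6, 2->7, 3->9; deleted nodes 15; deleted edges (15,6,has); (15,7,has); (15,9,has); added nodes 23, 24, 25, 26, 27, 28, 29; added edges (26,6,has); (26,23,has); (26,25,has); (27,7,has); (27,23,has); (27,24,has); (28,9,has); (28,24,has); (28,25,has); (29,23,has); (29,24,has); (29,25,has); result: nodes: 1:pt, 5:pt, 6:pt, 7:pt, 8:pt, 9:pt, 12:F, 16:pt, 17:pt, 18:pt, 19:F, 20:F, 21:F, 22:F, 23:pt, 24:pt, 25:pt, 26:F, 27:F, 28:F, 29:F edges: (12,6,has); (12,7,hask); (12,8,has); (12,9,has); (19,5,has); (19,16,has); (19,18,has); (20,6,has); (20,16,has); (20,17,has); (21,7,has); (21,17,has); (21,18,has); (22,16,has); (22,17,has); (22,18,has); (26,6,has); (26,23,has); (26,25,has); (27,7,has); (27,23,has); (27,24,has); (28,9,has); (28,24,has); (28,25,has); (29,23,has); (29,24,has); (29,25,has)
final:
nodes: 1:pt, 5:pt, 6:pt, 7:pt, 8:pt, 9:pt, 12:F, 16:pt, 17:pt, 18:pt, 19:F, 20:F, 21:F, 22:F, 23:pt, 24:pt, 25:pt, 26:F, 27:F, 28:F, 29:F
edges: (12,6,has); (12,7,hask); (12,8,has); (12,9,has); (19,5,has); (19,16,has); (19,18,has); (20,6,has); (20,16,has); (20,17,has); (21,7,has); (21,17,has); (21,18,has); (22,16,has); (22,17,has); (22,18,has); (26,6,has); (26,23,has); (26,25,has); (27,7,has); (27,23,has); (27,24,has); (28,9,has); (28,24,has); (28,25,has); (29,23,has); (29,24,has); (29,25,has)


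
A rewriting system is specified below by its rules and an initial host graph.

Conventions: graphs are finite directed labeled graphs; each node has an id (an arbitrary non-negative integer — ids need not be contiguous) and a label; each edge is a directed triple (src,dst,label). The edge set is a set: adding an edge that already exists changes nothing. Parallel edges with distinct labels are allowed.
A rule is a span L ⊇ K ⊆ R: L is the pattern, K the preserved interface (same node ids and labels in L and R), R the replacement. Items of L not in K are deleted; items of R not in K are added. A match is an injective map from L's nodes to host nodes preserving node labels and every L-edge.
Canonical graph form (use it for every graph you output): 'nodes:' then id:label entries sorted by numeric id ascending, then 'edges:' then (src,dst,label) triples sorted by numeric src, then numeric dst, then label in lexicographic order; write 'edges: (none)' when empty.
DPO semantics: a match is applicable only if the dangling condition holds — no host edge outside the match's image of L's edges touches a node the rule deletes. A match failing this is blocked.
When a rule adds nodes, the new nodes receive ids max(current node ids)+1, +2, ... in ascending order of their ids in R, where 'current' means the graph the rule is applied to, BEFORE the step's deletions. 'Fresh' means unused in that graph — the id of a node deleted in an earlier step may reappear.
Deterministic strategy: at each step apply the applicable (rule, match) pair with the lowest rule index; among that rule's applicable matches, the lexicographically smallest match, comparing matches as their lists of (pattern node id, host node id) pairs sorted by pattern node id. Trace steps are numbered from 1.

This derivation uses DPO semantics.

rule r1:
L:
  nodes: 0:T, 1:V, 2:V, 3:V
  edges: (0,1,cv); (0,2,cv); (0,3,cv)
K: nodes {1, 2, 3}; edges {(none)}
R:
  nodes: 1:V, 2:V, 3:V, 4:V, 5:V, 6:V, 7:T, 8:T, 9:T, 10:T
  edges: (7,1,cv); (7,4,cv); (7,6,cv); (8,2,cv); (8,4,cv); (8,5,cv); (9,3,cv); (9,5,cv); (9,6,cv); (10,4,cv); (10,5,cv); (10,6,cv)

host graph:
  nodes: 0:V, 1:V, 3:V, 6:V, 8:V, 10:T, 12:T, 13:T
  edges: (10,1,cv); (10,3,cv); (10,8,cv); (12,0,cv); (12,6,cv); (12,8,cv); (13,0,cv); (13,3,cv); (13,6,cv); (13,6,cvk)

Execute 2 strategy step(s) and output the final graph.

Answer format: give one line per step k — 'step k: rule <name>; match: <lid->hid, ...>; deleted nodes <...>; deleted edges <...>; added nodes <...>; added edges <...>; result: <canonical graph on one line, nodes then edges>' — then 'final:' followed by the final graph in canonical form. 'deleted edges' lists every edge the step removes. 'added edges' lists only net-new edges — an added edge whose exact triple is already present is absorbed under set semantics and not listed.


step 1: rule r1; match: 0->10, 1->1, 2->3, 3->8; deleted nodes 10; deleted edges (10,1,cv); (10,3,cv); (10,8,cv); added nodes 14, 15, 16, 17, 18, 19, 20; added edges (17,1,cv); (17,14,cv); (17,16,cv); (18,3,cv); (18,14,cv); (18,15,cv); (19,8,cv); (19,15,cv); (19,16,cv); (20,14,cv); (20,15,cv); (20,16,cv); result: nodes: 0:V, 1:V, 3:V, 6:V, 8:V, 12:T, 13:T, 14:V, 15:V, 16:V, 17:T, 18:T, 19:T, 20:T edges: (12,0,cv); (12,6,cv); (12,8,cv); (13,0,cv); (13,3,cv); (13,6,cv); (13,6,cvk); (17,1,cv); (17,14,cv); (17,16,cv); (18,3,cv); (18,14,cv); (18,15,cv); (19,8,cv); (19,15,cv); (19,16,cv); (20,14,cv); (20,15,cv); (20,16,cv)
step 2: rule r1; match: 0->12, 1->0, 2->6, 3->8; deleted nodes 12; deleted edges (12,0,cv); (12,6,cv); (12,8,cv); added nodes 21, 22, 23, 24, 25, 26, 27; added edges (24,0,cv); (24,21,cv); (24,23,cv); (25,6,cv); (25,21,cv); (25,22,cv); (26,8,cv); (26,22,cv); (26,23,cv); (27,21,cv); (27,22,cv); (27,23,cv); result: nodes: 0:V, 1:V, 3:V, 6:V, 8:V, 13:T, 14:V, 15:V, 16:V, 17:T, 18:T, 19:T, 20:T, 21:V, 22:V, 23:V, 24:T, 25:T, 26:T, 27:T edges: (13,0,cv); (13,3,cv); (13,6,cv); (13,6,cvk); (17,1,cv); (17,14,cv); (17,16,cv); (18,3,cv); (18,14,cv); (18,15,cv); (19,8,cv); (19,15,cv); (19,16,cv); (20,14,cv); (20,15,cv); (20,16,cv); (24,0,cv); (24,21,cv); (24,23,cv); (25,6,cv); (25,21,cv); (25,22,cv); (26,8,cv); (26,22,cv); (26,23,cv); (27,21,cv); (27,22,cv); (27,23,cv)
final:
nodes: 0:V, 1:V, 3:V, 6:V, 8:V, 13:T, 14:V, 15:V, 16:V, 17:T, 18:T, 19:T, 20:T, 21:V, 22:V, 23:V, 24:T, 25:T, 26:T, 27:T
edges: (13,0,cv); (13,3,cv); (13,6,cv); (13,6,cvk); (17,1,cv); (17,14,cv); (17,16,cv); (18,3,cv); (18,14,cv); (18,15,cv); (19,8,cv); (19,15,cv); (19,16,cv); (20,14,cv); (20,15,cv); (20,16,cv); (24,0,cv); (24,21,cv); (24,23,cv); (25,6,cv); (25,21,cv); (25,22,cv); (26,8,cv); (26,22,cv); (26,23,cv); (27,21,cv); (27,22,cv); (27,23,cv)


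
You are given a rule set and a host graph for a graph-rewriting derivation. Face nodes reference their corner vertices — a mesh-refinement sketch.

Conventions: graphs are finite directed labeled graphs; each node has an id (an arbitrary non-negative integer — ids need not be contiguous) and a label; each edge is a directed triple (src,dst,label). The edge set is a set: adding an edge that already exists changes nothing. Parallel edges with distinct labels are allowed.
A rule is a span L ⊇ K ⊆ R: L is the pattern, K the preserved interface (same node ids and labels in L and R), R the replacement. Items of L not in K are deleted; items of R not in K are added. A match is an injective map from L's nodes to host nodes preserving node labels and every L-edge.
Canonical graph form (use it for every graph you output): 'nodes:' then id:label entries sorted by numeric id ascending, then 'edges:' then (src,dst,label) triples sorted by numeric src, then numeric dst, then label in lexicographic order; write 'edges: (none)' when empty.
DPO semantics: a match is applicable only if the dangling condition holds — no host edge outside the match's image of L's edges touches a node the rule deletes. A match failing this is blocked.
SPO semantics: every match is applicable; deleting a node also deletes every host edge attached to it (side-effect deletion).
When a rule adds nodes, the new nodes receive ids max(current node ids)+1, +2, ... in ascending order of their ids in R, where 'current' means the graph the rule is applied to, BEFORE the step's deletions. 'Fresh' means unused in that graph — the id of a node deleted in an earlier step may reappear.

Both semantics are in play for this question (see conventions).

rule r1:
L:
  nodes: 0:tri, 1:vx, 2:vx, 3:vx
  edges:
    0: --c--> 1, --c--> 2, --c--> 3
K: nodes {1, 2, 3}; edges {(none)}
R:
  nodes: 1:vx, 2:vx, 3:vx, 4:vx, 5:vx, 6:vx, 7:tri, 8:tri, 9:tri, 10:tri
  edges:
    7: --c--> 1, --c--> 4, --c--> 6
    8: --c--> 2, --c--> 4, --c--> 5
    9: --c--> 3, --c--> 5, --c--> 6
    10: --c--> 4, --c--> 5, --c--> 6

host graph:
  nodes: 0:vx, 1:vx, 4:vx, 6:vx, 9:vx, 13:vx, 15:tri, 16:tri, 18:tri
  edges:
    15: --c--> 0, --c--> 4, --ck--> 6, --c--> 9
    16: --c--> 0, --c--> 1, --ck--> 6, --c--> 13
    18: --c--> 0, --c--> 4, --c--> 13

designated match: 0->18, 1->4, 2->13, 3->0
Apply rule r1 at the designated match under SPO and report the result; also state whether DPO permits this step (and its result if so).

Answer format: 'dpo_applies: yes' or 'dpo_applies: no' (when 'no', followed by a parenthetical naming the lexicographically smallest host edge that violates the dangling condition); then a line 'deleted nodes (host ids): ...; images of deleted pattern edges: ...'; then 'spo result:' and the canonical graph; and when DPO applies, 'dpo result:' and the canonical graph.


dpo_applies: yes
deleted nodes (host ids): 18; images of deleted pattern edges: (18,0,c); (18,4,c); (18,13,c)
spo result:
nodes: 0:vx, 1:vx, 4:vx, 6:vx, 9:vx, 13:vx, 15:tri, 16:tri, 19:vx, 20:vx, 21:vx, 22:tri, 23:tri, 24:tri, 25:tri
edges: (15,0,c); (15,4,c); (15,6,ck); (15,9,c); (16,0,c); (16,1,c); (16,6,ck); (16,13,c); (22,4,c); (22,19,c); (22,21,c); (23,13,c); (23,19,c); (23,20,c); (24,0,c); (24,20,c); (24,21,c); (25,19,c); (25,20,c); (25,21,c)
dpo result:
nodes: 0:vx, 1:vx, 4:vx, 6:vx, 9:vx, 13:vx, 15:tri, 16:tri, 19:vx, 20:vx, 21:vx, 22:tri, 23:tri, 24:tri, 25:tri
edges: (15,0,c); (15,4,c); (15,6,ck); (15,9,c); (16,0,c); (16,1,c); (16,6,ck); (16,13,c); (22,4,c); (22,19,c); (22,21,c); (23,13,c); (23,19,c); (23,20,c); (24,0,c); (24,20,c); (24,21,c); (25,19,c); (25,20,c); (25,21,c)


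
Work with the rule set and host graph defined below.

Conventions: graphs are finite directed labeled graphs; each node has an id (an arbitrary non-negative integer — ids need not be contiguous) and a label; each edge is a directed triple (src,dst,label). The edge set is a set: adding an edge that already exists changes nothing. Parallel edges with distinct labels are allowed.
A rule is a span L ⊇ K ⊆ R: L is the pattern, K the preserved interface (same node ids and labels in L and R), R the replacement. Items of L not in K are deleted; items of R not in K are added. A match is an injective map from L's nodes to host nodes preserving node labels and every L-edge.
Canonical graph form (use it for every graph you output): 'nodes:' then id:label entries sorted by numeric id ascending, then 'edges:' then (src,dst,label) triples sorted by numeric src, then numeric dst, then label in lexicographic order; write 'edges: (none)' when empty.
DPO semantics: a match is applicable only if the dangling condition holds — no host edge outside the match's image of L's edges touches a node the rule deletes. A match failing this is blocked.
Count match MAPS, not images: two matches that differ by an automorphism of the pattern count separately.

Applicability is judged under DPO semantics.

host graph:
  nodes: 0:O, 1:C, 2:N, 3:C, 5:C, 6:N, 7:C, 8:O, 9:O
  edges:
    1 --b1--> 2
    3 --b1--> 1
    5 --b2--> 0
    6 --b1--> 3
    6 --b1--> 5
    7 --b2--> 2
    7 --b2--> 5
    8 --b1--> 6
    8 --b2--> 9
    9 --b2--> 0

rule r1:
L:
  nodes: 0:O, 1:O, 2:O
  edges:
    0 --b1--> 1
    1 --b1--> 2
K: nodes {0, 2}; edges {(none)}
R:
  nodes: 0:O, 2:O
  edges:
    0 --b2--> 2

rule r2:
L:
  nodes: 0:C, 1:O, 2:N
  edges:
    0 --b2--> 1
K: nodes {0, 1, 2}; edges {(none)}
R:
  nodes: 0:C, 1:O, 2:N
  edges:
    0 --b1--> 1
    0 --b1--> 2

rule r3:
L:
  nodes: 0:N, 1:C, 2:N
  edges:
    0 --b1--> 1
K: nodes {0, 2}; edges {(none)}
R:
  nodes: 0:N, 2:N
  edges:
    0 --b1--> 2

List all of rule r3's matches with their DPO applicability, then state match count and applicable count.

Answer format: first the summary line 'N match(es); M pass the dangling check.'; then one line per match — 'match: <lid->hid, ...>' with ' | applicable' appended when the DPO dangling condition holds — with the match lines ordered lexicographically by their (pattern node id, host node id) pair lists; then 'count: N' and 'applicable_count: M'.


2 match(es); 0 pass the dangling check.
match: 0->6, 1->3, 2->2
match: 0->6, 1->5, 2->2
count: 2
applicable_count: 0


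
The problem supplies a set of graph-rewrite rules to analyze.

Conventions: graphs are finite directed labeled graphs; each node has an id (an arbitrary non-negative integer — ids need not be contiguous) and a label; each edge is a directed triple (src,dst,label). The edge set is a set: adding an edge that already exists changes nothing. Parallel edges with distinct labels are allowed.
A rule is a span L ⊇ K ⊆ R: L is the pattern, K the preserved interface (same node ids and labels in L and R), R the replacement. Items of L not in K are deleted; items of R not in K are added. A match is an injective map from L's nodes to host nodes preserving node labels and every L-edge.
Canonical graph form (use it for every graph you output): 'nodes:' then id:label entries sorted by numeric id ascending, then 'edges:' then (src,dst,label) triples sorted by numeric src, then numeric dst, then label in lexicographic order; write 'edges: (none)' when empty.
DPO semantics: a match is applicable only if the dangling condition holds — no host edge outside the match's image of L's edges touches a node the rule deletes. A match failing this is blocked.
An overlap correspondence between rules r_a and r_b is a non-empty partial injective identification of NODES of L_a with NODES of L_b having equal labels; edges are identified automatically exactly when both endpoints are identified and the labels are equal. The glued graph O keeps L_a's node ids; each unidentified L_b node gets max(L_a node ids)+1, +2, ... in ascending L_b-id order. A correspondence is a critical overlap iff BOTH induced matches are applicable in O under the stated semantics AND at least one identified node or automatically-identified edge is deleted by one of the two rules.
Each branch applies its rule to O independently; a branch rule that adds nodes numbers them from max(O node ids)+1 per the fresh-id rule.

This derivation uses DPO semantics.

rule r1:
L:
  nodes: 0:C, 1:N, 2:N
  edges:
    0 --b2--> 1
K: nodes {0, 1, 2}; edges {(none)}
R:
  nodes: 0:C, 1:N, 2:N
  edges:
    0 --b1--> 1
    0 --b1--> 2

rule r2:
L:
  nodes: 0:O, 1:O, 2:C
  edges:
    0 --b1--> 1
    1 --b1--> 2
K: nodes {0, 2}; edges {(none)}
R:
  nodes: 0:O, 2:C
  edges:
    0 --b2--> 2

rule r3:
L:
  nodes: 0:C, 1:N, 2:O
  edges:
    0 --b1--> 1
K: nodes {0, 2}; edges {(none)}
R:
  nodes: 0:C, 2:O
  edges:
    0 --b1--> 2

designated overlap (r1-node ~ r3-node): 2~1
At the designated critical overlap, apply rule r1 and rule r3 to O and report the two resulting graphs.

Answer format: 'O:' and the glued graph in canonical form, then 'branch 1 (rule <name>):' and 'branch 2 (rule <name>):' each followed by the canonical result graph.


O:
nodes: 0:C, 1:N, 2:N, 3:C, 4:O
edges: (0,1,b2); (3,2,b1)
branch 1 (rule r1):
nodes: 0:C, 1:N, 2:N, 3:C, 4:O
edges: (0,1,b1); (0,2,b1); (3,2,b1)
branch 2 (rule r3):
nodes: 0:C, 1:N, 3:C, 4:O
edges: (0,1,b2); (3,4,b1)


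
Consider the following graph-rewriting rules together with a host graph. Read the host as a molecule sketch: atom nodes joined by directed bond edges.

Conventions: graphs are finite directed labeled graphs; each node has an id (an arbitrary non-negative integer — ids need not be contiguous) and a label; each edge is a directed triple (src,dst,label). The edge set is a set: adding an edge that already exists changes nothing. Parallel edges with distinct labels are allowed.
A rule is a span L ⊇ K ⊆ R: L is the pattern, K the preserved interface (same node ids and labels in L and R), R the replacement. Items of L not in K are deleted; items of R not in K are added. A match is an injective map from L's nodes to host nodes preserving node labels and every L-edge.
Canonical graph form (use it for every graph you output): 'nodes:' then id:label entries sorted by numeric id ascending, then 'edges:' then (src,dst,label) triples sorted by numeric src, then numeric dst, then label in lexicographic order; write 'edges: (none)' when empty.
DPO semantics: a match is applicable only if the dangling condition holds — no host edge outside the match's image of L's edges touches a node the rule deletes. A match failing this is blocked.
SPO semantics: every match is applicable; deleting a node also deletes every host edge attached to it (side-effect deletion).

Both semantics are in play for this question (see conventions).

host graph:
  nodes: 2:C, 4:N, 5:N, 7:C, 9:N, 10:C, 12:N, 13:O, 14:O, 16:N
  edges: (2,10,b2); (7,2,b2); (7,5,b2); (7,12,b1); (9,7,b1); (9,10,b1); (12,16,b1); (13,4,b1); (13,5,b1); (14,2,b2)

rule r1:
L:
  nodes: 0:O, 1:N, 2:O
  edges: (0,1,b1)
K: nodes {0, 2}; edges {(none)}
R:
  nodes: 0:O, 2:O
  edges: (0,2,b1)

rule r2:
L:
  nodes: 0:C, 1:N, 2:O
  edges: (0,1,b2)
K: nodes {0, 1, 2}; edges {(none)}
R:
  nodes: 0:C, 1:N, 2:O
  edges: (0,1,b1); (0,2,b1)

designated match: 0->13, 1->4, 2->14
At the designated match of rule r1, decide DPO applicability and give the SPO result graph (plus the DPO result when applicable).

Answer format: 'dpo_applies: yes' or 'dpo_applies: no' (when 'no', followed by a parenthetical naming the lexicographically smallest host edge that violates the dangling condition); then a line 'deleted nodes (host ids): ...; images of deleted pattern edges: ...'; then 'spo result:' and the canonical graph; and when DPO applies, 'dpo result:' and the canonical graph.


dpo_applies: yes
deleted nodes (host ids): 4; images of deleted pattern edges: (13,4,b1)
spo result:
nodes: 2:C, 5:N, 7:C, 9:N, 10:C, 12:N, 13:O, 14:O, 16:N
edges: (2,10,b2); (7,2,b2); (7,5,b2); (7,12,b1); (9,7,b1); (9,10,b1); (12,16,b1); (13,5,b1); (13,14,b1); (14,2,b2)
dpo result:
nodes: 2:C, 5:N, 7:C, 9:N, 10:C, 12:N, 13:O, 14:O, 16:N
edges: (2,10,b2); (7,2,b2); (7,5,b2); (7,12,b1); (9,7,b1); (9,10,b1); (12,16,b1); (13,5,b1); (13,14,b1); (14,2,b2)


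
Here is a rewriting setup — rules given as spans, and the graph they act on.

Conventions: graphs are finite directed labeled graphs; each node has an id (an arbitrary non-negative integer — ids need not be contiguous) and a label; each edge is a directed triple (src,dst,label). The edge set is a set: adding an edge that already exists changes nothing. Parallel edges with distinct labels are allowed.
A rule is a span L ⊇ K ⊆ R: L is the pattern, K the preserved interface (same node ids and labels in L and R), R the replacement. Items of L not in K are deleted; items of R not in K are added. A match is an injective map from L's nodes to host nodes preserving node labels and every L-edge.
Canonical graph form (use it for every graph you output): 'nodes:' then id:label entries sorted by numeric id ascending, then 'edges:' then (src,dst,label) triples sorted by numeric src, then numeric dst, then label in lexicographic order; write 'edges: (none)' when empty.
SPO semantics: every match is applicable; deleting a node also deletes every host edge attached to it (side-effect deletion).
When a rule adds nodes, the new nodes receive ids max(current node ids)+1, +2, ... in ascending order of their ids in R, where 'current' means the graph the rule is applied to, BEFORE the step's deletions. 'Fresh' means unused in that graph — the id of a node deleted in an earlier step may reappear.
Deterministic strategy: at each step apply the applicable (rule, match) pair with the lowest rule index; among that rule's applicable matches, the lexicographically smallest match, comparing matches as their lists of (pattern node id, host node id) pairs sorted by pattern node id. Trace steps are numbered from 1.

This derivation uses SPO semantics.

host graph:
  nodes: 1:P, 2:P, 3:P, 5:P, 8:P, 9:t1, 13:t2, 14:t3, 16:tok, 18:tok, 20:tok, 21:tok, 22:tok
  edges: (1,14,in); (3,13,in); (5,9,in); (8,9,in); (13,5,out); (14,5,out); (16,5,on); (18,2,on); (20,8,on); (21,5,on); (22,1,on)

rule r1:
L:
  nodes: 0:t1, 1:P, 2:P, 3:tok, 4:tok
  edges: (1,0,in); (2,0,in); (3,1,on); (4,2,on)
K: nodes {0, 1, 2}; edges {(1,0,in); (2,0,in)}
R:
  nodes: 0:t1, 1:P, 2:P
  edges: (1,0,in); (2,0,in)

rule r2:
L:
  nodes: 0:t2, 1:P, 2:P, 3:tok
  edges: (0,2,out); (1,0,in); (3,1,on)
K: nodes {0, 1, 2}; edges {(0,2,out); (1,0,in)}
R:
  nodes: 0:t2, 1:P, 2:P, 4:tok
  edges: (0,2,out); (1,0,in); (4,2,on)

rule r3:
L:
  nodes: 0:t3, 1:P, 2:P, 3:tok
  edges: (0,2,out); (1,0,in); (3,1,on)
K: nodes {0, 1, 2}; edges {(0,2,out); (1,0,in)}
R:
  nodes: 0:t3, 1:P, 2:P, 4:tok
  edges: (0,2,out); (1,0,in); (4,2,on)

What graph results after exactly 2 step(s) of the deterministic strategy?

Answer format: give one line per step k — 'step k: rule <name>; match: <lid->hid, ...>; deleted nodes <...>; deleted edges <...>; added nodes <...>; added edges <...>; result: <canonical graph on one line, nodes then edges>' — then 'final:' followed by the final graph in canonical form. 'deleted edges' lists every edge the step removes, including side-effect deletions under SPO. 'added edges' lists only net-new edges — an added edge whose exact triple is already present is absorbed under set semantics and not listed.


step 1: rule r1; match: 0->9, 1->5, 2->8, 3->16, 4->20; deleted nodes 16, 20; deleted edges (16,5,on); (20,8,on); added nodes (none); added edges (none); result: nodes: 1:P, 2:P, 3:P, 5:P, 8:P, 9:t1, 13:t2, 14:t3, 18:tok, 21:tok, 22:tok edges: (1,14,in); (3,13,in); (5,9,in); (8,9,in); (13,5,out); (14,5,out); (18,2,on); (21,5,on); (22,1,on)
step 2: rule r3; match: 0->14, 1->1, 2->5, 3->22; deleted nodes 22; deleted edges (22,1,on); added nodes 23; added edges (23,5,on); result: nodes: 1:P, 2:P, 3:P, 5:P, 8:P, 9:t1, 13:t2, 14:t3, 18:tok, 21:tok, 23:tok edges: (1,14,in); (3,13,in); (5,9,in); (8,9,in); (13,5,out); (14,5,out); (18,2,on); (21,5,on); (23,5,on)
final:
nodes: 1:P, 2:P, 3:P, 5:P, 8:P, 9:t1, 13:t2, 14:t3, 18:tok, 21:tok, 23:tok
edges: (1,14,in); (3,13,in); (5,9,in); (8,9,in); (13,5,out); (14,5,out); (18,2,on); (21,5,on); (23,5,on)


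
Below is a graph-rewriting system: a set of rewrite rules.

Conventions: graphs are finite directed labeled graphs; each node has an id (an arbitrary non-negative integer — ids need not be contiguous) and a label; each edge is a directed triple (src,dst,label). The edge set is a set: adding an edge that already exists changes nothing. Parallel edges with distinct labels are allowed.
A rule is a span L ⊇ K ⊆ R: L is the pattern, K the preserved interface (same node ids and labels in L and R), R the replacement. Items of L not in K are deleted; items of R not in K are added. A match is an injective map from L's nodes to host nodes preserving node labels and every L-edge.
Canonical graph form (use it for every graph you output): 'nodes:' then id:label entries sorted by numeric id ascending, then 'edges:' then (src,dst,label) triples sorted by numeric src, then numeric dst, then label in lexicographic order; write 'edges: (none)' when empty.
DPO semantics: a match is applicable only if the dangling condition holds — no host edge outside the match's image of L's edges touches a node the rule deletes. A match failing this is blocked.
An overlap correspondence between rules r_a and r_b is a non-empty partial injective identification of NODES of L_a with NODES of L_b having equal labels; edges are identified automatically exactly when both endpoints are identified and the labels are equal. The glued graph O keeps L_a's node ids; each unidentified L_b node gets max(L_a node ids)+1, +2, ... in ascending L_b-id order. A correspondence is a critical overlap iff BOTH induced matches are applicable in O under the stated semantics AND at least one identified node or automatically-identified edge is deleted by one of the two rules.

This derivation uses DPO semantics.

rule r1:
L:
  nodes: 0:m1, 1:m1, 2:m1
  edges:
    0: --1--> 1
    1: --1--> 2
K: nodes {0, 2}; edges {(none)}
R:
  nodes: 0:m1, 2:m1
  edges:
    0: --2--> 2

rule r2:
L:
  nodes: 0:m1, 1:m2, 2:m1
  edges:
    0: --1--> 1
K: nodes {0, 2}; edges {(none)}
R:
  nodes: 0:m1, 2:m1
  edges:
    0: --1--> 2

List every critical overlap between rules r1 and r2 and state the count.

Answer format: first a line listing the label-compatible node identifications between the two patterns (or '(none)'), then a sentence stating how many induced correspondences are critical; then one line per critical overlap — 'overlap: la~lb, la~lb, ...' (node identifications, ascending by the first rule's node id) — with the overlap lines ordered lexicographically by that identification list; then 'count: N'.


label-compatible node identifications between L(r1) and L(r2): 0~0, 0~2, 1~0, 1~2, 2~0, 2~2
3 of the induced correspondences are critical overlaps of r1 and r2.
overlap: 0~0, 1~2
overlap: 1~2
overlap: 1~2, 2~0
count: 3


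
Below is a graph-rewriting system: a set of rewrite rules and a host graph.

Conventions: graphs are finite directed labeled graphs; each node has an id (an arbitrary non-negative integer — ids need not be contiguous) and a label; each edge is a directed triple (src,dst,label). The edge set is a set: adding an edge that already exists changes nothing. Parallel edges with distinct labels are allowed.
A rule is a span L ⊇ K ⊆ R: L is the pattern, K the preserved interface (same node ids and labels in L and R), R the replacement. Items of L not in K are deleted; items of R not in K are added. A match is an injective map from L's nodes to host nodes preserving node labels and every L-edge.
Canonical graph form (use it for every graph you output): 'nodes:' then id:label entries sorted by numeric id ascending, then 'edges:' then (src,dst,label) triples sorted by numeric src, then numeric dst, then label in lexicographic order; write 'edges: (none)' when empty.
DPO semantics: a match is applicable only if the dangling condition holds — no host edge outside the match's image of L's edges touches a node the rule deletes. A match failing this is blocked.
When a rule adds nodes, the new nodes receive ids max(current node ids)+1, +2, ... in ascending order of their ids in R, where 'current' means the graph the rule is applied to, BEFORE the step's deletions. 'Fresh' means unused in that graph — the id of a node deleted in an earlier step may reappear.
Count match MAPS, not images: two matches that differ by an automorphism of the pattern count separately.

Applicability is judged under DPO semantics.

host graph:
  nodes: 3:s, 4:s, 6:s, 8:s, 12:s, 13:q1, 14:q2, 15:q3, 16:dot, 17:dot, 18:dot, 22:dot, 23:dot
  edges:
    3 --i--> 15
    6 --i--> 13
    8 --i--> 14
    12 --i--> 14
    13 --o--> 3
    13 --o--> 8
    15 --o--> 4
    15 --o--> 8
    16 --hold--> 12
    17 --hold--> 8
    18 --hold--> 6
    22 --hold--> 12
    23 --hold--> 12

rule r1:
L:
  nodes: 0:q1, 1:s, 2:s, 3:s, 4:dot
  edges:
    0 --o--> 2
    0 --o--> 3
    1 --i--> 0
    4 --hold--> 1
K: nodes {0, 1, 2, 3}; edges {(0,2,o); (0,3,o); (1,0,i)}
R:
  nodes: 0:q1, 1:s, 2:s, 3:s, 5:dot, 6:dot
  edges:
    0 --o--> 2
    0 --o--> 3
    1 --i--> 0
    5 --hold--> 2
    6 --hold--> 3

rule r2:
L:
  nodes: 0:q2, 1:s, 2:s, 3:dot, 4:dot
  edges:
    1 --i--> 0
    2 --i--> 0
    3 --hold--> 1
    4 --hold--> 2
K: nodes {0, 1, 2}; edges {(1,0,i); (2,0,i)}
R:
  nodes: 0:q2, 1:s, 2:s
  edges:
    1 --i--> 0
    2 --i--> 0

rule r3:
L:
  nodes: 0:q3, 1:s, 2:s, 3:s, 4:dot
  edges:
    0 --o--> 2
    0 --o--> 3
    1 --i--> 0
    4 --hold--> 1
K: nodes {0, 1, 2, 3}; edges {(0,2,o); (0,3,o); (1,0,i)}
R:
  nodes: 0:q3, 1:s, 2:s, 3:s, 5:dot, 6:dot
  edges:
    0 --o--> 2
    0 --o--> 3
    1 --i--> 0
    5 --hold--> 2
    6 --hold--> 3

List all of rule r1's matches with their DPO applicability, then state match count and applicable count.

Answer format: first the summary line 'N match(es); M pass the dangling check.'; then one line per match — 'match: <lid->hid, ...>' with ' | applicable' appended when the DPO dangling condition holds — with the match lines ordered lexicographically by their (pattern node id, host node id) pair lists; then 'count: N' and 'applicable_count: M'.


2 match(es); 2 pass the dangling check.
match: 0->13, 1->6, 2->3, 3->8, 4->18 | applicable
match: 0->13, 1->6, 2->8, 3->3, 4->18 | applicable
count: 2
applicable_count: 2
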